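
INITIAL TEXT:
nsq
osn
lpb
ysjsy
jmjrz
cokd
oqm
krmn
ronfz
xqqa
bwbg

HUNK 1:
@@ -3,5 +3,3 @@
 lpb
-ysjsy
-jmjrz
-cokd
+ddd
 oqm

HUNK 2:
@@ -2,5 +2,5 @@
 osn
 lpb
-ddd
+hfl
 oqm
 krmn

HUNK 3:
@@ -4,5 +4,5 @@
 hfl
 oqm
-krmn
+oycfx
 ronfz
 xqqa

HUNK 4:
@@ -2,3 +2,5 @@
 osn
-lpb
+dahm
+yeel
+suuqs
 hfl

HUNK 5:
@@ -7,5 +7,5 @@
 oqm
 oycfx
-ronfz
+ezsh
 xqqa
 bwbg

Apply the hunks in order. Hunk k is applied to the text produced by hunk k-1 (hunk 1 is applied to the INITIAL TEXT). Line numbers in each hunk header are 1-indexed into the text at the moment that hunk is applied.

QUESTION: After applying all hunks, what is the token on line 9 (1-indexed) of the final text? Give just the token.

Answer: ezsh

Derivation:
Hunk 1: at line 3 remove [ysjsy,jmjrz,cokd] add [ddd] -> 9 lines: nsq osn lpb ddd oqm krmn ronfz xqqa bwbg
Hunk 2: at line 2 remove [ddd] add [hfl] -> 9 lines: nsq osn lpb hfl oqm krmn ronfz xqqa bwbg
Hunk 3: at line 4 remove [krmn] add [oycfx] -> 9 lines: nsq osn lpb hfl oqm oycfx ronfz xqqa bwbg
Hunk 4: at line 2 remove [lpb] add [dahm,yeel,suuqs] -> 11 lines: nsq osn dahm yeel suuqs hfl oqm oycfx ronfz xqqa bwbg
Hunk 5: at line 7 remove [ronfz] add [ezsh] -> 11 lines: nsq osn dahm yeel suuqs hfl oqm oycfx ezsh xqqa bwbg
Final line 9: ezsh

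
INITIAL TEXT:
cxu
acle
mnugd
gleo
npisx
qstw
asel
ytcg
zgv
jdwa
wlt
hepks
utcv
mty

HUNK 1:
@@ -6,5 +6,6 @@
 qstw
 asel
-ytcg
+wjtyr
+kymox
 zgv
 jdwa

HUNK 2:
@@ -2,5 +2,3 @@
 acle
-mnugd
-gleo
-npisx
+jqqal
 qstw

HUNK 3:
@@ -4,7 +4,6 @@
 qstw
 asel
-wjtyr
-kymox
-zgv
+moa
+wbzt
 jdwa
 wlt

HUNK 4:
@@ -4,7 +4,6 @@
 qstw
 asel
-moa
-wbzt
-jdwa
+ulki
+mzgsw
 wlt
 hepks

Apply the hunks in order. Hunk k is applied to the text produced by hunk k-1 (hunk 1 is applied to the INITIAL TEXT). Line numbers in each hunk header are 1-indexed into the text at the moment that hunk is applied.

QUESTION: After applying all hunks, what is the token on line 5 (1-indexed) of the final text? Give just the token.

Hunk 1: at line 6 remove [ytcg] add [wjtyr,kymox] -> 15 lines: cxu acle mnugd gleo npisx qstw asel wjtyr kymox zgv jdwa wlt hepks utcv mty
Hunk 2: at line 2 remove [mnugd,gleo,npisx] add [jqqal] -> 13 lines: cxu acle jqqal qstw asel wjtyr kymox zgv jdwa wlt hepks utcv mty
Hunk 3: at line 4 remove [wjtyr,kymox,zgv] add [moa,wbzt] -> 12 lines: cxu acle jqqal qstw asel moa wbzt jdwa wlt hepks utcv mty
Hunk 4: at line 4 remove [moa,wbzt,jdwa] add [ulki,mzgsw] -> 11 lines: cxu acle jqqal qstw asel ulki mzgsw wlt hepks utcv mty
Final line 5: asel

Answer: asel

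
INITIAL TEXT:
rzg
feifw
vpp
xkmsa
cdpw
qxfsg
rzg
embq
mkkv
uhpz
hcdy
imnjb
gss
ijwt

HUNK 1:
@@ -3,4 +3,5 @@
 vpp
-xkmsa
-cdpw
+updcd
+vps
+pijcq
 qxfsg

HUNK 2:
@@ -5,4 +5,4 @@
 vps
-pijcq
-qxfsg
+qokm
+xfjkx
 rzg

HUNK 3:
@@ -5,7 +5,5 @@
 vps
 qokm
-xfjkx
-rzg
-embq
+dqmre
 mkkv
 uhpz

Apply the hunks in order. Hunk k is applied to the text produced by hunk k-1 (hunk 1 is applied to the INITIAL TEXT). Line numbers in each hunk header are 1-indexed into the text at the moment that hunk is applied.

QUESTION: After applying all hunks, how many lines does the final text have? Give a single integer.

Hunk 1: at line 3 remove [xkmsa,cdpw] add [updcd,vps,pijcq] -> 15 lines: rzg feifw vpp updcd vps pijcq qxfsg rzg embq mkkv uhpz hcdy imnjb gss ijwt
Hunk 2: at line 5 remove [pijcq,qxfsg] add [qokm,xfjkx] -> 15 lines: rzg feifw vpp updcd vps qokm xfjkx rzg embq mkkv uhpz hcdy imnjb gss ijwt
Hunk 3: at line 5 remove [xfjkx,rzg,embq] add [dqmre] -> 13 lines: rzg feifw vpp updcd vps qokm dqmre mkkv uhpz hcdy imnjb gss ijwt
Final line count: 13

Answer: 13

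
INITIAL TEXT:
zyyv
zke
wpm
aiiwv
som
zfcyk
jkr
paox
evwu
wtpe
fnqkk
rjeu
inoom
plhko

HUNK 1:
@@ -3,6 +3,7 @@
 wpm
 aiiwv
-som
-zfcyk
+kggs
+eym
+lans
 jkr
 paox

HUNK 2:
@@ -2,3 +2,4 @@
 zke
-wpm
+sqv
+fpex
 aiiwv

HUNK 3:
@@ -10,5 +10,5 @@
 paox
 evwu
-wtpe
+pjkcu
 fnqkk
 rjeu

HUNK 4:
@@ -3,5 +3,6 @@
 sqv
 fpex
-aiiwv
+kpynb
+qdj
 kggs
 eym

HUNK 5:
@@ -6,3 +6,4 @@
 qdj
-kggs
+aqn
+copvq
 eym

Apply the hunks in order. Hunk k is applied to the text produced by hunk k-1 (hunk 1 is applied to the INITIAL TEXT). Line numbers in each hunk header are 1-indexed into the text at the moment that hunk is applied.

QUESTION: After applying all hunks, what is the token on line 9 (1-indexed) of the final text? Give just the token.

Hunk 1: at line 3 remove [som,zfcyk] add [kggs,eym,lans] -> 15 lines: zyyv zke wpm aiiwv kggs eym lans jkr paox evwu wtpe fnqkk rjeu inoom plhko
Hunk 2: at line 2 remove [wpm] add [sqv,fpex] -> 16 lines: zyyv zke sqv fpex aiiwv kggs eym lans jkr paox evwu wtpe fnqkk rjeu inoom plhko
Hunk 3: at line 10 remove [wtpe] add [pjkcu] -> 16 lines: zyyv zke sqv fpex aiiwv kggs eym lans jkr paox evwu pjkcu fnqkk rjeu inoom plhko
Hunk 4: at line 3 remove [aiiwv] add [kpynb,qdj] -> 17 lines: zyyv zke sqv fpex kpynb qdj kggs eym lans jkr paox evwu pjkcu fnqkk rjeu inoom plhko
Hunk 5: at line 6 remove [kggs] add [aqn,copvq] -> 18 lines: zyyv zke sqv fpex kpynb qdj aqn copvq eym lans jkr paox evwu pjkcu fnqkk rjeu inoom plhko
Final line 9: eym

Answer: eym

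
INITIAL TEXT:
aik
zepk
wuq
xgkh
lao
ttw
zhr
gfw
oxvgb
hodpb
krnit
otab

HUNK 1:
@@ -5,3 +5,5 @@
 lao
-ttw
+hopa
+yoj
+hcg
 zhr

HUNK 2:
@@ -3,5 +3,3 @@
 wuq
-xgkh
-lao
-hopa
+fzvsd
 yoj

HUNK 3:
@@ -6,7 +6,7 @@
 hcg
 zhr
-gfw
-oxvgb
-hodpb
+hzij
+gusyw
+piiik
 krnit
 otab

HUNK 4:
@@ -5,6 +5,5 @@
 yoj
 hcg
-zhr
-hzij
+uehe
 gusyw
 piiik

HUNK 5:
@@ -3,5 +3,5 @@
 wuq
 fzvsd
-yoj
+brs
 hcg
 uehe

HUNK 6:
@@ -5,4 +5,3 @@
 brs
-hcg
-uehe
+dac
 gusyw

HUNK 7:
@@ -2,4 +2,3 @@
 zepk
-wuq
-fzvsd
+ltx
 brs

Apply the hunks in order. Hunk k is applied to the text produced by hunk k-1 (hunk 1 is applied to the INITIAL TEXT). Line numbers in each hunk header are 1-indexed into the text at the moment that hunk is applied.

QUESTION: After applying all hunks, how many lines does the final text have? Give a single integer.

Answer: 9

Derivation:
Hunk 1: at line 5 remove [ttw] add [hopa,yoj,hcg] -> 14 lines: aik zepk wuq xgkh lao hopa yoj hcg zhr gfw oxvgb hodpb krnit otab
Hunk 2: at line 3 remove [xgkh,lao,hopa] add [fzvsd] -> 12 lines: aik zepk wuq fzvsd yoj hcg zhr gfw oxvgb hodpb krnit otab
Hunk 3: at line 6 remove [gfw,oxvgb,hodpb] add [hzij,gusyw,piiik] -> 12 lines: aik zepk wuq fzvsd yoj hcg zhr hzij gusyw piiik krnit otab
Hunk 4: at line 5 remove [zhr,hzij] add [uehe] -> 11 lines: aik zepk wuq fzvsd yoj hcg uehe gusyw piiik krnit otab
Hunk 5: at line 3 remove [yoj] add [brs] -> 11 lines: aik zepk wuq fzvsd brs hcg uehe gusyw piiik krnit otab
Hunk 6: at line 5 remove [hcg,uehe] add [dac] -> 10 lines: aik zepk wuq fzvsd brs dac gusyw piiik krnit otab
Hunk 7: at line 2 remove [wuq,fzvsd] add [ltx] -> 9 lines: aik zepk ltx brs dac gusyw piiik krnit otab
Final line count: 9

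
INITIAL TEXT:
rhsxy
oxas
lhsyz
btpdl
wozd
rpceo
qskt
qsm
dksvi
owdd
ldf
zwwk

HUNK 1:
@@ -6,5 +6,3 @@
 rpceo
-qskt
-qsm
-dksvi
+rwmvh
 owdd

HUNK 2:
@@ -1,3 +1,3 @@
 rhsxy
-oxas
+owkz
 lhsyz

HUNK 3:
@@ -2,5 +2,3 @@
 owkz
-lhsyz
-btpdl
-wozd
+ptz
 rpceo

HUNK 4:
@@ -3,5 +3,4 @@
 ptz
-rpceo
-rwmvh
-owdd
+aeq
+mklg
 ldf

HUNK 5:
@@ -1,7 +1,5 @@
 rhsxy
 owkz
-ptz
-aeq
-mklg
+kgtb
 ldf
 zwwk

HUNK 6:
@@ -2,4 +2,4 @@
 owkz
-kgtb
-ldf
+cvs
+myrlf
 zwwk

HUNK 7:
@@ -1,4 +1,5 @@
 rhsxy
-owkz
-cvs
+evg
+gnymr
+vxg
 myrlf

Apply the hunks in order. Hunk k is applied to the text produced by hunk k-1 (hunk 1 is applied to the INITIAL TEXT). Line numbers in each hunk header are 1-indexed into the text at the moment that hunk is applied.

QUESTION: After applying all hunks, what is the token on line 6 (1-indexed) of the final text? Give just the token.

Hunk 1: at line 6 remove [qskt,qsm,dksvi] add [rwmvh] -> 10 lines: rhsxy oxas lhsyz btpdl wozd rpceo rwmvh owdd ldf zwwk
Hunk 2: at line 1 remove [oxas] add [owkz] -> 10 lines: rhsxy owkz lhsyz btpdl wozd rpceo rwmvh owdd ldf zwwk
Hunk 3: at line 2 remove [lhsyz,btpdl,wozd] add [ptz] -> 8 lines: rhsxy owkz ptz rpceo rwmvh owdd ldf zwwk
Hunk 4: at line 3 remove [rpceo,rwmvh,owdd] add [aeq,mklg] -> 7 lines: rhsxy owkz ptz aeq mklg ldf zwwk
Hunk 5: at line 1 remove [ptz,aeq,mklg] add [kgtb] -> 5 lines: rhsxy owkz kgtb ldf zwwk
Hunk 6: at line 2 remove [kgtb,ldf] add [cvs,myrlf] -> 5 lines: rhsxy owkz cvs myrlf zwwk
Hunk 7: at line 1 remove [owkz,cvs] add [evg,gnymr,vxg] -> 6 lines: rhsxy evg gnymr vxg myrlf zwwk
Final line 6: zwwk

Answer: zwwk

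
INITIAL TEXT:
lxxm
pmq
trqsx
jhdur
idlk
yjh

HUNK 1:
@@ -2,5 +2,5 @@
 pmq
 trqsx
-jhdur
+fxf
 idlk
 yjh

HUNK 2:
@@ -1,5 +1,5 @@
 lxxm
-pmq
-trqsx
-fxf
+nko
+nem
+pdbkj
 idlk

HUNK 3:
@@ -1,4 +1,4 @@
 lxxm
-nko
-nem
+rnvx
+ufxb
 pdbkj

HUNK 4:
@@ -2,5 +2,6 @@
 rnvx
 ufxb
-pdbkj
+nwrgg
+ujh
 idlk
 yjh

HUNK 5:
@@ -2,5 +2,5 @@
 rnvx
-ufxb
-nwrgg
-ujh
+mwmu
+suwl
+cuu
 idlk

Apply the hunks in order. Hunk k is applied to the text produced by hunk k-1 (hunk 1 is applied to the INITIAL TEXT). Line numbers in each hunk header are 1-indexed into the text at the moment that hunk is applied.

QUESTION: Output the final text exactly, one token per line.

Hunk 1: at line 2 remove [jhdur] add [fxf] -> 6 lines: lxxm pmq trqsx fxf idlk yjh
Hunk 2: at line 1 remove [pmq,trqsx,fxf] add [nko,nem,pdbkj] -> 6 lines: lxxm nko nem pdbkj idlk yjh
Hunk 3: at line 1 remove [nko,nem] add [rnvx,ufxb] -> 6 lines: lxxm rnvx ufxb pdbkj idlk yjh
Hunk 4: at line 2 remove [pdbkj] add [nwrgg,ujh] -> 7 lines: lxxm rnvx ufxb nwrgg ujh idlk yjh
Hunk 5: at line 2 remove [ufxb,nwrgg,ujh] add [mwmu,suwl,cuu] -> 7 lines: lxxm rnvx mwmu suwl cuu idlk yjh

Answer: lxxm
rnvx
mwmu
suwl
cuu
idlk
yjh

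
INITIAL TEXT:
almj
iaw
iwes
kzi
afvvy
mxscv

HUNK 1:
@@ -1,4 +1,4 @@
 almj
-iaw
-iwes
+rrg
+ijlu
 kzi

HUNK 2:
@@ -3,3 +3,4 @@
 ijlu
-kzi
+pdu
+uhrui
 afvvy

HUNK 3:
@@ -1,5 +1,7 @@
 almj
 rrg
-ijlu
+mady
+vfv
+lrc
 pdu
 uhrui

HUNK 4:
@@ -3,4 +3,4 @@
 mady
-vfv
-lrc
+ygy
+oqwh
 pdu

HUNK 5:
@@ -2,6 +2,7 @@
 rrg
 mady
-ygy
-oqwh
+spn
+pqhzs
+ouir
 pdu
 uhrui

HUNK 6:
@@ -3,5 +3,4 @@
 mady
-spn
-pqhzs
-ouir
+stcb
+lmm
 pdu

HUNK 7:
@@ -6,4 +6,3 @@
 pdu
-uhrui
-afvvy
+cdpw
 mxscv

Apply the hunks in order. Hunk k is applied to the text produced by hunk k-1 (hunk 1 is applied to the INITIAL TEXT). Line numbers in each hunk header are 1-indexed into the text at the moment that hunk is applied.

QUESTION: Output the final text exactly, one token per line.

Answer: almj
rrg
mady
stcb
lmm
pdu
cdpw
mxscv

Derivation:
Hunk 1: at line 1 remove [iaw,iwes] add [rrg,ijlu] -> 6 lines: almj rrg ijlu kzi afvvy mxscv
Hunk 2: at line 3 remove [kzi] add [pdu,uhrui] -> 7 lines: almj rrg ijlu pdu uhrui afvvy mxscv
Hunk 3: at line 1 remove [ijlu] add [mady,vfv,lrc] -> 9 lines: almj rrg mady vfv lrc pdu uhrui afvvy mxscv
Hunk 4: at line 3 remove [vfv,lrc] add [ygy,oqwh] -> 9 lines: almj rrg mady ygy oqwh pdu uhrui afvvy mxscv
Hunk 5: at line 2 remove [ygy,oqwh] add [spn,pqhzs,ouir] -> 10 lines: almj rrg mady spn pqhzs ouir pdu uhrui afvvy mxscv
Hunk 6: at line 3 remove [spn,pqhzs,ouir] add [stcb,lmm] -> 9 lines: almj rrg mady stcb lmm pdu uhrui afvvy mxscv
Hunk 7: at line 6 remove [uhrui,afvvy] add [cdpw] -> 8 lines: almj rrg mady stcb lmm pdu cdpw mxscv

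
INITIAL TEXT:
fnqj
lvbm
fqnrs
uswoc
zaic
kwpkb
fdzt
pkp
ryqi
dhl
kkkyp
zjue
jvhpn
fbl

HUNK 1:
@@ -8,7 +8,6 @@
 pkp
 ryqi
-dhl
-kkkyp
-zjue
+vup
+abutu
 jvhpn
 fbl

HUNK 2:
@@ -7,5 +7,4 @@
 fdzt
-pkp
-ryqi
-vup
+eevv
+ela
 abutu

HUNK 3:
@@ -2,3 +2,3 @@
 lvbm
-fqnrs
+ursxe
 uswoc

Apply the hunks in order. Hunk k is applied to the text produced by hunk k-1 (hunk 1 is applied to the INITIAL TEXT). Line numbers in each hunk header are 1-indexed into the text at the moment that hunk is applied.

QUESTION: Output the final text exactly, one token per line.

Hunk 1: at line 8 remove [dhl,kkkyp,zjue] add [vup,abutu] -> 13 lines: fnqj lvbm fqnrs uswoc zaic kwpkb fdzt pkp ryqi vup abutu jvhpn fbl
Hunk 2: at line 7 remove [pkp,ryqi,vup] add [eevv,ela] -> 12 lines: fnqj lvbm fqnrs uswoc zaic kwpkb fdzt eevv ela abutu jvhpn fbl
Hunk 3: at line 2 remove [fqnrs] add [ursxe] -> 12 lines: fnqj lvbm ursxe uswoc zaic kwpkb fdzt eevv ela abutu jvhpn fbl

Answer: fnqj
lvbm
ursxe
uswoc
zaic
kwpkb
fdzt
eevv
ela
abutu
jvhpn
fbl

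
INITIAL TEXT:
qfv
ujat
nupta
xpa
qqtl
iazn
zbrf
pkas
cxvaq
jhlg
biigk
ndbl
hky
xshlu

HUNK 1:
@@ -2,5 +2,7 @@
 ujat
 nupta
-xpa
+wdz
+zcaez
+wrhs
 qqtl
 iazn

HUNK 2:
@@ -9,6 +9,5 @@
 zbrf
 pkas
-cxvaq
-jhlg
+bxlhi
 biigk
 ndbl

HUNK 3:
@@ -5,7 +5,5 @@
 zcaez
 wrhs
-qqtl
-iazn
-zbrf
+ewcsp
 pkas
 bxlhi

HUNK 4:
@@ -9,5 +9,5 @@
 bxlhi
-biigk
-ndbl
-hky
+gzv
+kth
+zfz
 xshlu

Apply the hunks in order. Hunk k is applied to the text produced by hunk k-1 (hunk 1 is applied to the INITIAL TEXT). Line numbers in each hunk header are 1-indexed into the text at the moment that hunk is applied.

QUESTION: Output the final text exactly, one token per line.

Hunk 1: at line 2 remove [xpa] add [wdz,zcaez,wrhs] -> 16 lines: qfv ujat nupta wdz zcaez wrhs qqtl iazn zbrf pkas cxvaq jhlg biigk ndbl hky xshlu
Hunk 2: at line 9 remove [cxvaq,jhlg] add [bxlhi] -> 15 lines: qfv ujat nupta wdz zcaez wrhs qqtl iazn zbrf pkas bxlhi biigk ndbl hky xshlu
Hunk 3: at line 5 remove [qqtl,iazn,zbrf] add [ewcsp] -> 13 lines: qfv ujat nupta wdz zcaez wrhs ewcsp pkas bxlhi biigk ndbl hky xshlu
Hunk 4: at line 9 remove [biigk,ndbl,hky] add [gzv,kth,zfz] -> 13 lines: qfv ujat nupta wdz zcaez wrhs ewcsp pkas bxlhi gzv kth zfz xshlu

Answer: qfv
ujat
nupta
wdz
zcaez
wrhs
ewcsp
pkas
bxlhi
gzv
kth
zfz
xshlu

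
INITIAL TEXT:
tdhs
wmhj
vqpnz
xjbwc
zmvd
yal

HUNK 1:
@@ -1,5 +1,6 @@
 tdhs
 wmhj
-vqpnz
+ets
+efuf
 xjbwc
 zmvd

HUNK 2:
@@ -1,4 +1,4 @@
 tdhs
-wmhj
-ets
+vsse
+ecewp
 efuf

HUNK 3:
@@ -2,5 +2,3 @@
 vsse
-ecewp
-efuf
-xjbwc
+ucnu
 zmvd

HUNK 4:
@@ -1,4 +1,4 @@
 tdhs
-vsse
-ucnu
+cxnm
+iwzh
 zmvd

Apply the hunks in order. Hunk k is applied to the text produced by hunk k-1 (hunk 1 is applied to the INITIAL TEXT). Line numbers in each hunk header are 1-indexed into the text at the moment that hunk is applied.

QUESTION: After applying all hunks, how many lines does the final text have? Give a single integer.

Hunk 1: at line 1 remove [vqpnz] add [ets,efuf] -> 7 lines: tdhs wmhj ets efuf xjbwc zmvd yal
Hunk 2: at line 1 remove [wmhj,ets] add [vsse,ecewp] -> 7 lines: tdhs vsse ecewp efuf xjbwc zmvd yal
Hunk 3: at line 2 remove [ecewp,efuf,xjbwc] add [ucnu] -> 5 lines: tdhs vsse ucnu zmvd yal
Hunk 4: at line 1 remove [vsse,ucnu] add [cxnm,iwzh] -> 5 lines: tdhs cxnm iwzh zmvd yal
Final line count: 5

Answer: 5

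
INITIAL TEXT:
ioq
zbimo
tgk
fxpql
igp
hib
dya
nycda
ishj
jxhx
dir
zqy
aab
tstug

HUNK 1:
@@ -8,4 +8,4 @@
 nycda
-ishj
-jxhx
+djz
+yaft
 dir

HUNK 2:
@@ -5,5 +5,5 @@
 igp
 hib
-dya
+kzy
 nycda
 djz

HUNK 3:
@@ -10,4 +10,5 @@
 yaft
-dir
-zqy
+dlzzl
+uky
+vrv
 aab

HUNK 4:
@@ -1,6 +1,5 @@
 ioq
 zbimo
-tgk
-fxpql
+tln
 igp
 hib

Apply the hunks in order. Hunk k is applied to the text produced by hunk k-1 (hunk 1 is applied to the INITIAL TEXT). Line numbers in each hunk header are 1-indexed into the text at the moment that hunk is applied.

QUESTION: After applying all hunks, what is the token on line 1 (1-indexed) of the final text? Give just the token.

Hunk 1: at line 8 remove [ishj,jxhx] add [djz,yaft] -> 14 lines: ioq zbimo tgk fxpql igp hib dya nycda djz yaft dir zqy aab tstug
Hunk 2: at line 5 remove [dya] add [kzy] -> 14 lines: ioq zbimo tgk fxpql igp hib kzy nycda djz yaft dir zqy aab tstug
Hunk 3: at line 10 remove [dir,zqy] add [dlzzl,uky,vrv] -> 15 lines: ioq zbimo tgk fxpql igp hib kzy nycda djz yaft dlzzl uky vrv aab tstug
Hunk 4: at line 1 remove [tgk,fxpql] add [tln] -> 14 lines: ioq zbimo tln igp hib kzy nycda djz yaft dlzzl uky vrv aab tstug
Final line 1: ioq

Answer: ioq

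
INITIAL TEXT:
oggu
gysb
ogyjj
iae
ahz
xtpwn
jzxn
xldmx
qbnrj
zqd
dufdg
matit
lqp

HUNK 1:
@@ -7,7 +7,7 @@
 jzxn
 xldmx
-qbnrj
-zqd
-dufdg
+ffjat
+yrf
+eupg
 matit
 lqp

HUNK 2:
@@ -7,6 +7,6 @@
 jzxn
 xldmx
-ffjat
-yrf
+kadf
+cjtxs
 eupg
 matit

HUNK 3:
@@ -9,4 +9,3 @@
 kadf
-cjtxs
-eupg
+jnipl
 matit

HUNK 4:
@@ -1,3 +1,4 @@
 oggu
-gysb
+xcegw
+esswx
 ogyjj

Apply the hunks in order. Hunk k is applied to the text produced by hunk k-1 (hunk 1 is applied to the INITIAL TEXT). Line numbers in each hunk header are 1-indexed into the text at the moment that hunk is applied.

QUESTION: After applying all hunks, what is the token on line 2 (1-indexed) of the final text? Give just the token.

Hunk 1: at line 7 remove [qbnrj,zqd,dufdg] add [ffjat,yrf,eupg] -> 13 lines: oggu gysb ogyjj iae ahz xtpwn jzxn xldmx ffjat yrf eupg matit lqp
Hunk 2: at line 7 remove [ffjat,yrf] add [kadf,cjtxs] -> 13 lines: oggu gysb ogyjj iae ahz xtpwn jzxn xldmx kadf cjtxs eupg matit lqp
Hunk 3: at line 9 remove [cjtxs,eupg] add [jnipl] -> 12 lines: oggu gysb ogyjj iae ahz xtpwn jzxn xldmx kadf jnipl matit lqp
Hunk 4: at line 1 remove [gysb] add [xcegw,esswx] -> 13 lines: oggu xcegw esswx ogyjj iae ahz xtpwn jzxn xldmx kadf jnipl matit lqp
Final line 2: xcegw

Answer: xcegw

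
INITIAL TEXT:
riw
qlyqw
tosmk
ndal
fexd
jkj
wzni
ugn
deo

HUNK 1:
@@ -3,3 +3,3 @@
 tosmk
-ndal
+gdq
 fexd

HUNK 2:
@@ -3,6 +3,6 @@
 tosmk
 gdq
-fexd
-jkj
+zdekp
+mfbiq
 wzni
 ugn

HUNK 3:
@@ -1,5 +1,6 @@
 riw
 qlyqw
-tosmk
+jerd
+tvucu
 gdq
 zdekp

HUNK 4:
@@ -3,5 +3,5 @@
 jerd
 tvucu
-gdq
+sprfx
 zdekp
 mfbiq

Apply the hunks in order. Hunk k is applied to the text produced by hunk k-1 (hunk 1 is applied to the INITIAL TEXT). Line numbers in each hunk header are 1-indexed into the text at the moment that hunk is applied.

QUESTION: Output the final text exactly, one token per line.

Answer: riw
qlyqw
jerd
tvucu
sprfx
zdekp
mfbiq
wzni
ugn
deo

Derivation:
Hunk 1: at line 3 remove [ndal] add [gdq] -> 9 lines: riw qlyqw tosmk gdq fexd jkj wzni ugn deo
Hunk 2: at line 3 remove [fexd,jkj] add [zdekp,mfbiq] -> 9 lines: riw qlyqw tosmk gdq zdekp mfbiq wzni ugn deo
Hunk 3: at line 1 remove [tosmk] add [jerd,tvucu] -> 10 lines: riw qlyqw jerd tvucu gdq zdekp mfbiq wzni ugn deo
Hunk 4: at line 3 remove [gdq] add [sprfx] -> 10 lines: riw qlyqw jerd tvucu sprfx zdekp mfbiq wzni ugn deo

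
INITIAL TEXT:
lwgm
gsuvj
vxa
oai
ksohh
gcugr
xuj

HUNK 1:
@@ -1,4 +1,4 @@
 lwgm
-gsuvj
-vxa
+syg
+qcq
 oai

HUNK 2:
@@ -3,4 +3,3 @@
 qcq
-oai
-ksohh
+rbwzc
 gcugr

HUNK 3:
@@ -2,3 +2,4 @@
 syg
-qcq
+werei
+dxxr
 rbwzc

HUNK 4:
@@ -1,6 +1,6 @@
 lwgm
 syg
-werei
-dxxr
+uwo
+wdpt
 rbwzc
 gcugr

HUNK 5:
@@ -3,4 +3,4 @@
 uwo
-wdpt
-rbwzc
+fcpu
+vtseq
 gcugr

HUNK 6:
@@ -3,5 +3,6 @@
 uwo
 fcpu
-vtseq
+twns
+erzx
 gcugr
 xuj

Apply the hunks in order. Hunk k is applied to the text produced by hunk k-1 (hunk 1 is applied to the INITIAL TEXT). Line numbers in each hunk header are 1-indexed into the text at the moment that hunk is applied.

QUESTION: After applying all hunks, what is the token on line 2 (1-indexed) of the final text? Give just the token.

Hunk 1: at line 1 remove [gsuvj,vxa] add [syg,qcq] -> 7 lines: lwgm syg qcq oai ksohh gcugr xuj
Hunk 2: at line 3 remove [oai,ksohh] add [rbwzc] -> 6 lines: lwgm syg qcq rbwzc gcugr xuj
Hunk 3: at line 2 remove [qcq] add [werei,dxxr] -> 7 lines: lwgm syg werei dxxr rbwzc gcugr xuj
Hunk 4: at line 1 remove [werei,dxxr] add [uwo,wdpt] -> 7 lines: lwgm syg uwo wdpt rbwzc gcugr xuj
Hunk 5: at line 3 remove [wdpt,rbwzc] add [fcpu,vtseq] -> 7 lines: lwgm syg uwo fcpu vtseq gcugr xuj
Hunk 6: at line 3 remove [vtseq] add [twns,erzx] -> 8 lines: lwgm syg uwo fcpu twns erzx gcugr xuj
Final line 2: syg

Answer: syg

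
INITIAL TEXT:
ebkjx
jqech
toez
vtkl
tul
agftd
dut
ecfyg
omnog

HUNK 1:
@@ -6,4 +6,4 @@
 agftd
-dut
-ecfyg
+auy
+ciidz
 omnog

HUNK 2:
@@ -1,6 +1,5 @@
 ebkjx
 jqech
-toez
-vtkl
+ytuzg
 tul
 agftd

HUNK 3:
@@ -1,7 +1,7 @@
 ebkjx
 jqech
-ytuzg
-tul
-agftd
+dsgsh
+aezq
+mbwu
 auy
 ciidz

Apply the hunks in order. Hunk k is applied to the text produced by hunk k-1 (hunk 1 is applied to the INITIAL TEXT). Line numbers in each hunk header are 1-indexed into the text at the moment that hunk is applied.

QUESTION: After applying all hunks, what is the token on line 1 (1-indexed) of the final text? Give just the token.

Answer: ebkjx

Derivation:
Hunk 1: at line 6 remove [dut,ecfyg] add [auy,ciidz] -> 9 lines: ebkjx jqech toez vtkl tul agftd auy ciidz omnog
Hunk 2: at line 1 remove [toez,vtkl] add [ytuzg] -> 8 lines: ebkjx jqech ytuzg tul agftd auy ciidz omnog
Hunk 3: at line 1 remove [ytuzg,tul,agftd] add [dsgsh,aezq,mbwu] -> 8 lines: ebkjx jqech dsgsh aezq mbwu auy ciidz omnog
Final line 1: ebkjx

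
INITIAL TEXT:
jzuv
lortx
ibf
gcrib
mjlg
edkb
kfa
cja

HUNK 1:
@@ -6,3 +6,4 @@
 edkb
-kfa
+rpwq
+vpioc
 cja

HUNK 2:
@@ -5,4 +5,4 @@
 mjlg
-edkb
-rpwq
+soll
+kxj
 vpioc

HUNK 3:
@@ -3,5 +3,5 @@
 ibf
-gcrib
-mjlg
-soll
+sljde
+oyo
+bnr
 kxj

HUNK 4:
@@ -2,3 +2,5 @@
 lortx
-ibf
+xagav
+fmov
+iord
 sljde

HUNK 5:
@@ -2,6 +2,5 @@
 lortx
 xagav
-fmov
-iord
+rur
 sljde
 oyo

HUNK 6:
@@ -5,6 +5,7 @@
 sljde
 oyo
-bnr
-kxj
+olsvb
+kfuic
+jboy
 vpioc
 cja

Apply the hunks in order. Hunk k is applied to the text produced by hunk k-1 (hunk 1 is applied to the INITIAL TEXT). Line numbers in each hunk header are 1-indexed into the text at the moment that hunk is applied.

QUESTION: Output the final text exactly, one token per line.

Answer: jzuv
lortx
xagav
rur
sljde
oyo
olsvb
kfuic
jboy
vpioc
cja

Derivation:
Hunk 1: at line 6 remove [kfa] add [rpwq,vpioc] -> 9 lines: jzuv lortx ibf gcrib mjlg edkb rpwq vpioc cja
Hunk 2: at line 5 remove [edkb,rpwq] add [soll,kxj] -> 9 lines: jzuv lortx ibf gcrib mjlg soll kxj vpioc cja
Hunk 3: at line 3 remove [gcrib,mjlg,soll] add [sljde,oyo,bnr] -> 9 lines: jzuv lortx ibf sljde oyo bnr kxj vpioc cja
Hunk 4: at line 2 remove [ibf] add [xagav,fmov,iord] -> 11 lines: jzuv lortx xagav fmov iord sljde oyo bnr kxj vpioc cja
Hunk 5: at line 2 remove [fmov,iord] add [rur] -> 10 lines: jzuv lortx xagav rur sljde oyo bnr kxj vpioc cja
Hunk 6: at line 5 remove [bnr,kxj] add [olsvb,kfuic,jboy] -> 11 lines: jzuv lortx xagav rur sljde oyo olsvb kfuic jboy vpioc cja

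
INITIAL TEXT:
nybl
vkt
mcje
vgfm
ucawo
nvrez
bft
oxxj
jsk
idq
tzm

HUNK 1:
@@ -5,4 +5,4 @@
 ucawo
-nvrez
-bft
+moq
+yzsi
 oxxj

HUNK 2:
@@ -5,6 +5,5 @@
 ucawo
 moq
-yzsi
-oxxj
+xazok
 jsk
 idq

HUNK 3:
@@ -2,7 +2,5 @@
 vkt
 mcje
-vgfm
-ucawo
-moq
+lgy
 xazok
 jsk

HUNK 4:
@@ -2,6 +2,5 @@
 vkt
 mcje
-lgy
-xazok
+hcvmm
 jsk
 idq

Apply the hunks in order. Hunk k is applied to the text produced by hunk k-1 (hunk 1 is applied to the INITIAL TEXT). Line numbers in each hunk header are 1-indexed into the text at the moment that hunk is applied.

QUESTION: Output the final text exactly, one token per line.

Answer: nybl
vkt
mcje
hcvmm
jsk
idq
tzm

Derivation:
Hunk 1: at line 5 remove [nvrez,bft] add [moq,yzsi] -> 11 lines: nybl vkt mcje vgfm ucawo moq yzsi oxxj jsk idq tzm
Hunk 2: at line 5 remove [yzsi,oxxj] add [xazok] -> 10 lines: nybl vkt mcje vgfm ucawo moq xazok jsk idq tzm
Hunk 3: at line 2 remove [vgfm,ucawo,moq] add [lgy] -> 8 lines: nybl vkt mcje lgy xazok jsk idq tzm
Hunk 4: at line 2 remove [lgy,xazok] add [hcvmm] -> 7 lines: nybl vkt mcje hcvmm jsk idq tzm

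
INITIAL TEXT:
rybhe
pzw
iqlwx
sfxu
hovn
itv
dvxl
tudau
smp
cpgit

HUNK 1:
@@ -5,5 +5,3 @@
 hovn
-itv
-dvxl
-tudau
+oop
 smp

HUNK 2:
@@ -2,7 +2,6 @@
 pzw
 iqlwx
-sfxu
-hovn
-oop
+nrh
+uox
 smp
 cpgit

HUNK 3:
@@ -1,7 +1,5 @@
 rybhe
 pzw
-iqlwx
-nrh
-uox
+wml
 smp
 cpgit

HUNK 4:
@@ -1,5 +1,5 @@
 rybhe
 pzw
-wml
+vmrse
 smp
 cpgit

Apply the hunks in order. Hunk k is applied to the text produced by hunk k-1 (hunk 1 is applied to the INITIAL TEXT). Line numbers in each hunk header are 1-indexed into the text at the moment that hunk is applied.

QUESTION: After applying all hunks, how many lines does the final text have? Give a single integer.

Hunk 1: at line 5 remove [itv,dvxl,tudau] add [oop] -> 8 lines: rybhe pzw iqlwx sfxu hovn oop smp cpgit
Hunk 2: at line 2 remove [sfxu,hovn,oop] add [nrh,uox] -> 7 lines: rybhe pzw iqlwx nrh uox smp cpgit
Hunk 3: at line 1 remove [iqlwx,nrh,uox] add [wml] -> 5 lines: rybhe pzw wml smp cpgit
Hunk 4: at line 1 remove [wml] add [vmrse] -> 5 lines: rybhe pzw vmrse smp cpgit
Final line count: 5

Answer: 5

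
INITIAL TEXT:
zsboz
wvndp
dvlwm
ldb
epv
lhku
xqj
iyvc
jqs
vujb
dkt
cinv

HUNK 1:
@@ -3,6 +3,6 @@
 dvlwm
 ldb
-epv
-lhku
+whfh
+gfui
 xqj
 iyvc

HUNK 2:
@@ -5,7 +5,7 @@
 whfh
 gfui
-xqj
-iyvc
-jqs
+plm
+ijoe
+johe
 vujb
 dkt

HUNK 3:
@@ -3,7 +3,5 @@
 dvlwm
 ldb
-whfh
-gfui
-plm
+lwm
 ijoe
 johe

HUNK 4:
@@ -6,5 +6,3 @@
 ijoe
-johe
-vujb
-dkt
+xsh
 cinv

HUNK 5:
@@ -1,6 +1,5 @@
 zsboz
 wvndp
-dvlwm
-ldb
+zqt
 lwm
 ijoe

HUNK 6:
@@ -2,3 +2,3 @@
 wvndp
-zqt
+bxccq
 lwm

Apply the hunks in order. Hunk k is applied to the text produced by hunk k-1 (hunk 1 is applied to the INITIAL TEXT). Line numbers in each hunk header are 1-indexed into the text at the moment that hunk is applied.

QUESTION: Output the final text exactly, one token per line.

Hunk 1: at line 3 remove [epv,lhku] add [whfh,gfui] -> 12 lines: zsboz wvndp dvlwm ldb whfh gfui xqj iyvc jqs vujb dkt cinv
Hunk 2: at line 5 remove [xqj,iyvc,jqs] add [plm,ijoe,johe] -> 12 lines: zsboz wvndp dvlwm ldb whfh gfui plm ijoe johe vujb dkt cinv
Hunk 3: at line 3 remove [whfh,gfui,plm] add [lwm] -> 10 lines: zsboz wvndp dvlwm ldb lwm ijoe johe vujb dkt cinv
Hunk 4: at line 6 remove [johe,vujb,dkt] add [xsh] -> 8 lines: zsboz wvndp dvlwm ldb lwm ijoe xsh cinv
Hunk 5: at line 1 remove [dvlwm,ldb] add [zqt] -> 7 lines: zsboz wvndp zqt lwm ijoe xsh cinv
Hunk 6: at line 2 remove [zqt] add [bxccq] -> 7 lines: zsboz wvndp bxccq lwm ijoe xsh cinv

Answer: zsboz
wvndp
bxccq
lwm
ijoe
xsh
cinv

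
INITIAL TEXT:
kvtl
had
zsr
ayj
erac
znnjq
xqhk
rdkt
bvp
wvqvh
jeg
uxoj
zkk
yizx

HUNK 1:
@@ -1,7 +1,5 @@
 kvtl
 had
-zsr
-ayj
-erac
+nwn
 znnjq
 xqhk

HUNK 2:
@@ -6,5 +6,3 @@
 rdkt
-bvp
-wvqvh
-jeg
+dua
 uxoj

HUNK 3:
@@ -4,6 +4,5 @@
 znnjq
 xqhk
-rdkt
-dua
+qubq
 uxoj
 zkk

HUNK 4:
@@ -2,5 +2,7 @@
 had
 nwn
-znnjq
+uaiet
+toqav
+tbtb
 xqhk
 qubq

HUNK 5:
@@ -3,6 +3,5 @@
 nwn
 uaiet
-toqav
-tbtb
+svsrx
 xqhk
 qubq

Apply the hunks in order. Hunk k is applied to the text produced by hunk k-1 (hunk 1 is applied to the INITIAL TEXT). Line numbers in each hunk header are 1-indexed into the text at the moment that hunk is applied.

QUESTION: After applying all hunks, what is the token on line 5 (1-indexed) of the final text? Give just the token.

Hunk 1: at line 1 remove [zsr,ayj,erac] add [nwn] -> 12 lines: kvtl had nwn znnjq xqhk rdkt bvp wvqvh jeg uxoj zkk yizx
Hunk 2: at line 6 remove [bvp,wvqvh,jeg] add [dua] -> 10 lines: kvtl had nwn znnjq xqhk rdkt dua uxoj zkk yizx
Hunk 3: at line 4 remove [rdkt,dua] add [qubq] -> 9 lines: kvtl had nwn znnjq xqhk qubq uxoj zkk yizx
Hunk 4: at line 2 remove [znnjq] add [uaiet,toqav,tbtb] -> 11 lines: kvtl had nwn uaiet toqav tbtb xqhk qubq uxoj zkk yizx
Hunk 5: at line 3 remove [toqav,tbtb] add [svsrx] -> 10 lines: kvtl had nwn uaiet svsrx xqhk qubq uxoj zkk yizx
Final line 5: svsrx

Answer: svsrx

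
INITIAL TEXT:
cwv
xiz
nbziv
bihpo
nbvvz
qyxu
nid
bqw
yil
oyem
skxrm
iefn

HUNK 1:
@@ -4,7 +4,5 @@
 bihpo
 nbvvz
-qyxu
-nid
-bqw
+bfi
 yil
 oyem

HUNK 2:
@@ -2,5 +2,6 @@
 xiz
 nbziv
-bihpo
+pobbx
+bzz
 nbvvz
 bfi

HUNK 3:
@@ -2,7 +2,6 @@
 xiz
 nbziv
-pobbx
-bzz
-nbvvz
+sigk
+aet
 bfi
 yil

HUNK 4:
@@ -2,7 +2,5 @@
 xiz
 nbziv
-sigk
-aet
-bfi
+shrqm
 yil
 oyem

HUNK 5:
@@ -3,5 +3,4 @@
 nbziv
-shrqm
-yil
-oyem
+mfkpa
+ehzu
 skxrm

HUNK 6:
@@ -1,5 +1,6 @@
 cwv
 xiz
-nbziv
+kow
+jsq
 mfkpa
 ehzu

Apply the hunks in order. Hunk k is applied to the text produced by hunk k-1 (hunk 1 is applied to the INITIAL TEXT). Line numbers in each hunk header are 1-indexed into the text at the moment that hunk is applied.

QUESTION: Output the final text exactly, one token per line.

Hunk 1: at line 4 remove [qyxu,nid,bqw] add [bfi] -> 10 lines: cwv xiz nbziv bihpo nbvvz bfi yil oyem skxrm iefn
Hunk 2: at line 2 remove [bihpo] add [pobbx,bzz] -> 11 lines: cwv xiz nbziv pobbx bzz nbvvz bfi yil oyem skxrm iefn
Hunk 3: at line 2 remove [pobbx,bzz,nbvvz] add [sigk,aet] -> 10 lines: cwv xiz nbziv sigk aet bfi yil oyem skxrm iefn
Hunk 4: at line 2 remove [sigk,aet,bfi] add [shrqm] -> 8 lines: cwv xiz nbziv shrqm yil oyem skxrm iefn
Hunk 5: at line 3 remove [shrqm,yil,oyem] add [mfkpa,ehzu] -> 7 lines: cwv xiz nbziv mfkpa ehzu skxrm iefn
Hunk 6: at line 1 remove [nbziv] add [kow,jsq] -> 8 lines: cwv xiz kow jsq mfkpa ehzu skxrm iefn

Answer: cwv
xiz
kow
jsq
mfkpa
ehzu
skxrm
iefn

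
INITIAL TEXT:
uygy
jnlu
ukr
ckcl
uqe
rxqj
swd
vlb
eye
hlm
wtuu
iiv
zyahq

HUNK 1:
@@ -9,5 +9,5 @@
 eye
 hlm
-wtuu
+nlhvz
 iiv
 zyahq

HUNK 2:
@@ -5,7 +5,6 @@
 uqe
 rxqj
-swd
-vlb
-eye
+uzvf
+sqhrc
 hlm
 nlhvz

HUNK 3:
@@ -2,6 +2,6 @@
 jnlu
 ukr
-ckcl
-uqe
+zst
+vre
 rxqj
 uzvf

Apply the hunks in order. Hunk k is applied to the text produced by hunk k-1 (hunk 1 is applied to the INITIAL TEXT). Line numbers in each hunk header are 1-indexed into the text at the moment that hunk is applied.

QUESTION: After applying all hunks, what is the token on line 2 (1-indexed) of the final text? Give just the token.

Answer: jnlu

Derivation:
Hunk 1: at line 9 remove [wtuu] add [nlhvz] -> 13 lines: uygy jnlu ukr ckcl uqe rxqj swd vlb eye hlm nlhvz iiv zyahq
Hunk 2: at line 5 remove [swd,vlb,eye] add [uzvf,sqhrc] -> 12 lines: uygy jnlu ukr ckcl uqe rxqj uzvf sqhrc hlm nlhvz iiv zyahq
Hunk 3: at line 2 remove [ckcl,uqe] add [zst,vre] -> 12 lines: uygy jnlu ukr zst vre rxqj uzvf sqhrc hlm nlhvz iiv zyahq
Final line 2: jnlu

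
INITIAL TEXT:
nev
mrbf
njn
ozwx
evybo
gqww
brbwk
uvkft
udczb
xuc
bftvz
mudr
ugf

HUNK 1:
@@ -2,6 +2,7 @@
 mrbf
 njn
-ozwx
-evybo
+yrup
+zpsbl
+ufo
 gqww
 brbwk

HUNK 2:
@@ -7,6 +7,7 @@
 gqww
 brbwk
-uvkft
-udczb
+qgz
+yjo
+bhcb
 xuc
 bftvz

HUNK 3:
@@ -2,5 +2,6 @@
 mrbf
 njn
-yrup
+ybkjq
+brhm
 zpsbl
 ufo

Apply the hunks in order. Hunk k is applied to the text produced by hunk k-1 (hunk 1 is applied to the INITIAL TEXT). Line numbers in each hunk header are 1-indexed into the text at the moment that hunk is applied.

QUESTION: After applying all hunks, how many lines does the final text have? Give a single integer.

Answer: 16

Derivation:
Hunk 1: at line 2 remove [ozwx,evybo] add [yrup,zpsbl,ufo] -> 14 lines: nev mrbf njn yrup zpsbl ufo gqww brbwk uvkft udczb xuc bftvz mudr ugf
Hunk 2: at line 7 remove [uvkft,udczb] add [qgz,yjo,bhcb] -> 15 lines: nev mrbf njn yrup zpsbl ufo gqww brbwk qgz yjo bhcb xuc bftvz mudr ugf
Hunk 3: at line 2 remove [yrup] add [ybkjq,brhm] -> 16 lines: nev mrbf njn ybkjq brhm zpsbl ufo gqww brbwk qgz yjo bhcb xuc bftvz mudr ugf
Final line count: 16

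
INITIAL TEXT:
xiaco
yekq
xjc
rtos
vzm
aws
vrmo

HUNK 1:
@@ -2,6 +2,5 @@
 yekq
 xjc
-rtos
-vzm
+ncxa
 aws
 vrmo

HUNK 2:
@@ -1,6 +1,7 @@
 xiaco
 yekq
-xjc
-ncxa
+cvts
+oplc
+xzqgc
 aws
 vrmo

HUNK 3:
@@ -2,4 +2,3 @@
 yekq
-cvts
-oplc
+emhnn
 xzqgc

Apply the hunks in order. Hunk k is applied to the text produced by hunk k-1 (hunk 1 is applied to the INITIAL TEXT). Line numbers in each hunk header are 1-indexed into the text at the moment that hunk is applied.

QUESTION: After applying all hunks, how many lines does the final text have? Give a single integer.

Hunk 1: at line 2 remove [rtos,vzm] add [ncxa] -> 6 lines: xiaco yekq xjc ncxa aws vrmo
Hunk 2: at line 1 remove [xjc,ncxa] add [cvts,oplc,xzqgc] -> 7 lines: xiaco yekq cvts oplc xzqgc aws vrmo
Hunk 3: at line 2 remove [cvts,oplc] add [emhnn] -> 6 lines: xiaco yekq emhnn xzqgc aws vrmo
Final line count: 6

Answer: 6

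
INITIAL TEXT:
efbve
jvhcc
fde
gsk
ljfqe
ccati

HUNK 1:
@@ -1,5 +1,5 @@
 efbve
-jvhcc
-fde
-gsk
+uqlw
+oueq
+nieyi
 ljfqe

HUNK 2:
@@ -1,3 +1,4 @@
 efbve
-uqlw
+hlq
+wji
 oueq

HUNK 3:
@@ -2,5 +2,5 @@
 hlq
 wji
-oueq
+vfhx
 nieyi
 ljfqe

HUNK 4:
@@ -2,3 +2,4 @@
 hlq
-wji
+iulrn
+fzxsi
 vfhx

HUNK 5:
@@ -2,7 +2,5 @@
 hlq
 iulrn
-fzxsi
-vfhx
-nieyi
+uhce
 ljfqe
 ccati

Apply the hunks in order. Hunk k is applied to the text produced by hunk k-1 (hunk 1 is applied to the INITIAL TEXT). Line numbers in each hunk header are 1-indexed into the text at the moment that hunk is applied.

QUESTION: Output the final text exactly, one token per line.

Hunk 1: at line 1 remove [jvhcc,fde,gsk] add [uqlw,oueq,nieyi] -> 6 lines: efbve uqlw oueq nieyi ljfqe ccati
Hunk 2: at line 1 remove [uqlw] add [hlq,wji] -> 7 lines: efbve hlq wji oueq nieyi ljfqe ccati
Hunk 3: at line 2 remove [oueq] add [vfhx] -> 7 lines: efbve hlq wji vfhx nieyi ljfqe ccati
Hunk 4: at line 2 remove [wji] add [iulrn,fzxsi] -> 8 lines: efbve hlq iulrn fzxsi vfhx nieyi ljfqe ccati
Hunk 5: at line 2 remove [fzxsi,vfhx,nieyi] add [uhce] -> 6 lines: efbve hlq iulrn uhce ljfqe ccati

Answer: efbve
hlq
iulrn
uhce
ljfqe
ccati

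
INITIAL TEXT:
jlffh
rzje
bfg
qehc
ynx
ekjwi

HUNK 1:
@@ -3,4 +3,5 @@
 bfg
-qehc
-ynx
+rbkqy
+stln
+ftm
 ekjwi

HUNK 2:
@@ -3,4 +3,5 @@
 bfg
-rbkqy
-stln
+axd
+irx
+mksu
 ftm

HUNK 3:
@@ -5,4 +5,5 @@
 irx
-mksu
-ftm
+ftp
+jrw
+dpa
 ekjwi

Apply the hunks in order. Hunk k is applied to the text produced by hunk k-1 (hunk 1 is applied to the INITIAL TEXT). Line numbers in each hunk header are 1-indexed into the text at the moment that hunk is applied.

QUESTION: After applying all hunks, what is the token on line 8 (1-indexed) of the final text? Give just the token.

Answer: dpa

Derivation:
Hunk 1: at line 3 remove [qehc,ynx] add [rbkqy,stln,ftm] -> 7 lines: jlffh rzje bfg rbkqy stln ftm ekjwi
Hunk 2: at line 3 remove [rbkqy,stln] add [axd,irx,mksu] -> 8 lines: jlffh rzje bfg axd irx mksu ftm ekjwi
Hunk 3: at line 5 remove [mksu,ftm] add [ftp,jrw,dpa] -> 9 lines: jlffh rzje bfg axd irx ftp jrw dpa ekjwi
Final line 8: dpa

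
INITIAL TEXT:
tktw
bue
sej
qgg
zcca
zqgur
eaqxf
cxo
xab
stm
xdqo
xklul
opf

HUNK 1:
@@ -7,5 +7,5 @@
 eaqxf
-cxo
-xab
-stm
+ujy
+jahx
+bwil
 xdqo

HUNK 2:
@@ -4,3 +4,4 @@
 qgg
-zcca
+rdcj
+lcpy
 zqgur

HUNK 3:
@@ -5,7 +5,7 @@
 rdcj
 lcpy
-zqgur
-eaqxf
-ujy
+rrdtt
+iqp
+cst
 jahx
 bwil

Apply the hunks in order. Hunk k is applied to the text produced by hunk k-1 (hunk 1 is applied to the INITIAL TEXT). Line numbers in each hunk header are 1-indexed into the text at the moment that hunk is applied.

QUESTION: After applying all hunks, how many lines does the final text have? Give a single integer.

Hunk 1: at line 7 remove [cxo,xab,stm] add [ujy,jahx,bwil] -> 13 lines: tktw bue sej qgg zcca zqgur eaqxf ujy jahx bwil xdqo xklul opf
Hunk 2: at line 4 remove [zcca] add [rdcj,lcpy] -> 14 lines: tktw bue sej qgg rdcj lcpy zqgur eaqxf ujy jahx bwil xdqo xklul opf
Hunk 3: at line 5 remove [zqgur,eaqxf,ujy] add [rrdtt,iqp,cst] -> 14 lines: tktw bue sej qgg rdcj lcpy rrdtt iqp cst jahx bwil xdqo xklul opf
Final line count: 14

Answer: 14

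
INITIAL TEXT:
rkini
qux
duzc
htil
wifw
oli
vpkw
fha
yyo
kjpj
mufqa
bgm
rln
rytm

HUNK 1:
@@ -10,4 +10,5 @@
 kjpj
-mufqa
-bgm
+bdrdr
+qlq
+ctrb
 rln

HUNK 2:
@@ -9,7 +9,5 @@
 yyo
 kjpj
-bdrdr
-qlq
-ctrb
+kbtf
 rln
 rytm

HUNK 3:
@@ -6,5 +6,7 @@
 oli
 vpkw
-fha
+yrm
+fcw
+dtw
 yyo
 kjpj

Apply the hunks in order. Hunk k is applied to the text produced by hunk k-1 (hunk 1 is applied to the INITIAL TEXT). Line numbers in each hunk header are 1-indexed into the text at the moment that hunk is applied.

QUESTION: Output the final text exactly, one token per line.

Answer: rkini
qux
duzc
htil
wifw
oli
vpkw
yrm
fcw
dtw
yyo
kjpj
kbtf
rln
rytm

Derivation:
Hunk 1: at line 10 remove [mufqa,bgm] add [bdrdr,qlq,ctrb] -> 15 lines: rkini qux duzc htil wifw oli vpkw fha yyo kjpj bdrdr qlq ctrb rln rytm
Hunk 2: at line 9 remove [bdrdr,qlq,ctrb] add [kbtf] -> 13 lines: rkini qux duzc htil wifw oli vpkw fha yyo kjpj kbtf rln rytm
Hunk 3: at line 6 remove [fha] add [yrm,fcw,dtw] -> 15 lines: rkini qux duzc htil wifw oli vpkw yrm fcw dtw yyo kjpj kbtf rln rytm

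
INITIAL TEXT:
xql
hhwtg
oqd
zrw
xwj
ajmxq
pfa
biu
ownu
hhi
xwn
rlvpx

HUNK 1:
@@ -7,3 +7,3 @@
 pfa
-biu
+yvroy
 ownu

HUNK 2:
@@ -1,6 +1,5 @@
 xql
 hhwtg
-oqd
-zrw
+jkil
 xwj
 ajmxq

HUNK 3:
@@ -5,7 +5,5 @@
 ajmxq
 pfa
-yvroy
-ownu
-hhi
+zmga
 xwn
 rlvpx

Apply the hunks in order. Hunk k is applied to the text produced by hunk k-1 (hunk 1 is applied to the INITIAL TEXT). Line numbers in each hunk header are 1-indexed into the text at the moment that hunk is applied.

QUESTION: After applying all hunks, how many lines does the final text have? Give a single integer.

Hunk 1: at line 7 remove [biu] add [yvroy] -> 12 lines: xql hhwtg oqd zrw xwj ajmxq pfa yvroy ownu hhi xwn rlvpx
Hunk 2: at line 1 remove [oqd,zrw] add [jkil] -> 11 lines: xql hhwtg jkil xwj ajmxq pfa yvroy ownu hhi xwn rlvpx
Hunk 3: at line 5 remove [yvroy,ownu,hhi] add [zmga] -> 9 lines: xql hhwtg jkil xwj ajmxq pfa zmga xwn rlvpx
Final line count: 9

Answer: 9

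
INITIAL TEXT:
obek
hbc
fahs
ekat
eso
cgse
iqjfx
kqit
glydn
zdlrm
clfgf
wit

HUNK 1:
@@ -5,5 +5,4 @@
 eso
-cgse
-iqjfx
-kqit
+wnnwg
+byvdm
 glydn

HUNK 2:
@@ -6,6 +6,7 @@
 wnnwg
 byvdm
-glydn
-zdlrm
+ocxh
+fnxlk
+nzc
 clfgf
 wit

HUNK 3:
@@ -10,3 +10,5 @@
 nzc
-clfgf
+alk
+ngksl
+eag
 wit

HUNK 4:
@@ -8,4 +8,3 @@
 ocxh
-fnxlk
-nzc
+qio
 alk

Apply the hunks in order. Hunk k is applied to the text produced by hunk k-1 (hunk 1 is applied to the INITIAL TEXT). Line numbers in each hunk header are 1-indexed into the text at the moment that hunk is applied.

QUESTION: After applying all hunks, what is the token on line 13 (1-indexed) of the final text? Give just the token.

Hunk 1: at line 5 remove [cgse,iqjfx,kqit] add [wnnwg,byvdm] -> 11 lines: obek hbc fahs ekat eso wnnwg byvdm glydn zdlrm clfgf wit
Hunk 2: at line 6 remove [glydn,zdlrm] add [ocxh,fnxlk,nzc] -> 12 lines: obek hbc fahs ekat eso wnnwg byvdm ocxh fnxlk nzc clfgf wit
Hunk 3: at line 10 remove [clfgf] add [alk,ngksl,eag] -> 14 lines: obek hbc fahs ekat eso wnnwg byvdm ocxh fnxlk nzc alk ngksl eag wit
Hunk 4: at line 8 remove [fnxlk,nzc] add [qio] -> 13 lines: obek hbc fahs ekat eso wnnwg byvdm ocxh qio alk ngksl eag wit
Final line 13: wit

Answer: wit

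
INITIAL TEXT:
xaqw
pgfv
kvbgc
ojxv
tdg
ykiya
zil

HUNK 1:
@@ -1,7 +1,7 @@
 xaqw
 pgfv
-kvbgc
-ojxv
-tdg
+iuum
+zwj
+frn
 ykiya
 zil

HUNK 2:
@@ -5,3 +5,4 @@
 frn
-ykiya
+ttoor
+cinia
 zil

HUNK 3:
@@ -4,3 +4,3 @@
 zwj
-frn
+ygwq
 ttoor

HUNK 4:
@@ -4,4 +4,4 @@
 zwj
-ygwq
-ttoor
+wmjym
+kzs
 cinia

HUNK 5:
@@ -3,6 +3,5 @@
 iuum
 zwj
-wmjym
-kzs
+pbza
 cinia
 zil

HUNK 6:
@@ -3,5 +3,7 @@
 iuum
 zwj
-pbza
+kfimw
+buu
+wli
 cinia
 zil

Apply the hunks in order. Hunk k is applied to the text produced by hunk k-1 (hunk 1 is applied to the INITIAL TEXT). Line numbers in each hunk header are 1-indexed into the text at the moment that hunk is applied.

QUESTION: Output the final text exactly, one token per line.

Answer: xaqw
pgfv
iuum
zwj
kfimw
buu
wli
cinia
zil

Derivation:
Hunk 1: at line 1 remove [kvbgc,ojxv,tdg] add [iuum,zwj,frn] -> 7 lines: xaqw pgfv iuum zwj frn ykiya zil
Hunk 2: at line 5 remove [ykiya] add [ttoor,cinia] -> 8 lines: xaqw pgfv iuum zwj frn ttoor cinia zil
Hunk 3: at line 4 remove [frn] add [ygwq] -> 8 lines: xaqw pgfv iuum zwj ygwq ttoor cinia zil
Hunk 4: at line 4 remove [ygwq,ttoor] add [wmjym,kzs] -> 8 lines: xaqw pgfv iuum zwj wmjym kzs cinia zil
Hunk 5: at line 3 remove [wmjym,kzs] add [pbza] -> 7 lines: xaqw pgfv iuum zwj pbza cinia zil
Hunk 6: at line 3 remove [pbza] add [kfimw,buu,wli] -> 9 lines: xaqw pgfv iuum zwj kfimw buu wli cinia zil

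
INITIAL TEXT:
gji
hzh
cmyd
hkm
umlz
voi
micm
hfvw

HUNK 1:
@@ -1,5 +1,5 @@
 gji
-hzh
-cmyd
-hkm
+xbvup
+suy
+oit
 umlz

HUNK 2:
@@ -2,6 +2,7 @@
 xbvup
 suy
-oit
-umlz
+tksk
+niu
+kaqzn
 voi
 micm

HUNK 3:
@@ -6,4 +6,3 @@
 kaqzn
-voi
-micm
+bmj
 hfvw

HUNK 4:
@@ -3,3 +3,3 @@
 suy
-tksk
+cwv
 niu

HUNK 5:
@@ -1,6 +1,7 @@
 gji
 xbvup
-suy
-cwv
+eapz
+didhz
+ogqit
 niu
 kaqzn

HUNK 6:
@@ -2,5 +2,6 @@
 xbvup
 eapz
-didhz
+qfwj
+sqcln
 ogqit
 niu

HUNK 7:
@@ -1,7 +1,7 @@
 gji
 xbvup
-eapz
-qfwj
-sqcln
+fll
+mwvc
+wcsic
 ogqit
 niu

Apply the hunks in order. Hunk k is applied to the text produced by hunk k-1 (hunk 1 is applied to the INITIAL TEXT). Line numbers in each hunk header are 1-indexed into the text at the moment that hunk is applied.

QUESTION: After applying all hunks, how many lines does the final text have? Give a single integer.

Hunk 1: at line 1 remove [hzh,cmyd,hkm] add [xbvup,suy,oit] -> 8 lines: gji xbvup suy oit umlz voi micm hfvw
Hunk 2: at line 2 remove [oit,umlz] add [tksk,niu,kaqzn] -> 9 lines: gji xbvup suy tksk niu kaqzn voi micm hfvw
Hunk 3: at line 6 remove [voi,micm] add [bmj] -> 8 lines: gji xbvup suy tksk niu kaqzn bmj hfvw
Hunk 4: at line 3 remove [tksk] add [cwv] -> 8 lines: gji xbvup suy cwv niu kaqzn bmj hfvw
Hunk 5: at line 1 remove [suy,cwv] add [eapz,didhz,ogqit] -> 9 lines: gji xbvup eapz didhz ogqit niu kaqzn bmj hfvw
Hunk 6: at line 2 remove [didhz] add [qfwj,sqcln] -> 10 lines: gji xbvup eapz qfwj sqcln ogqit niu kaqzn bmj hfvw
Hunk 7: at line 1 remove [eapz,qfwj,sqcln] add [fll,mwvc,wcsic] -> 10 lines: gji xbvup fll mwvc wcsic ogqit niu kaqzn bmj hfvw
Final line count: 10

Answer: 10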